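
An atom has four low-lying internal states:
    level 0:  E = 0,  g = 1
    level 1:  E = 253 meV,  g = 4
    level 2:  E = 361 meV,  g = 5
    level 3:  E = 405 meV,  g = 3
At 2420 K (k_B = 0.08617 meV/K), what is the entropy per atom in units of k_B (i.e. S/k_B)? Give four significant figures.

k_BT = 0.08617 × 2420 K = 208.531 meV.
Eᵢ/kT = 0, 1.21325, 1.73116, 1.94216.
Z = Σ gᵢe^(−Eᵢ/kT) = 1·e^(−0) + 4·e^(−1.21325) + 5·e^(−1.73116) + 3·e^(−1.94216) = 1.00000 + 1.18892 + 0.885394 + 0.430182 = 3.50450.
⟨E⟩ = Σ EᵢPᵢ = 226.751 meV.
S/k_B = ln Z + ⟨E⟩/kT = ln(3.50450) + 226.751/208.531 = 1.25405 + 1.08737 = 2.341.

2.341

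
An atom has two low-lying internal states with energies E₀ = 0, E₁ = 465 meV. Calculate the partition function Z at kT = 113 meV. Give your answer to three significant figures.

Z = 1.02

Eᵢ/kT = 0, 4.1150.
Z = Σ e^(−Eᵢ/kT) = e^(−0) + e^(−4.1150) = 1.0000 + 0.016326 = 1.0163.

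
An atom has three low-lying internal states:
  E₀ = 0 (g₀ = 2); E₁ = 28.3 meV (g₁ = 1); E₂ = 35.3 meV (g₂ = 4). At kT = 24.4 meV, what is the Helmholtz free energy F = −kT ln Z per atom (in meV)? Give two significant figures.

-29 meV

Eᵢ/kT = 0, 1.160, 1.447.
Z = Σ gᵢe^(−Eᵢ/kT) = 2·e^(−0) + 1·e^(−1.160) + 4·e^(−1.447) = 2.000 + 0.3135 + 0.9411 = 3.255.
F = −kT ln Z = −24.4 × ln(3.255) = −24.4 × 1.180 = -29 meV.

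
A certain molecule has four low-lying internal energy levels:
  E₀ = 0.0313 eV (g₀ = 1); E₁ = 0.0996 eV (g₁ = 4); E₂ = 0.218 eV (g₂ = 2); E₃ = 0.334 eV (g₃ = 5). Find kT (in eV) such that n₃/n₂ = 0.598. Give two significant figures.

n₃/n₂ = (g₃/g₂) exp[−(E₃−E₂)/kT] = 0.598.
⇒ (E₃−E₂)/kT = ln((5/2)/0.598) = ln(4.181) = 1.431.
kT = 0.116 eV / 1.431 = 0.081 eV.

0.081 eV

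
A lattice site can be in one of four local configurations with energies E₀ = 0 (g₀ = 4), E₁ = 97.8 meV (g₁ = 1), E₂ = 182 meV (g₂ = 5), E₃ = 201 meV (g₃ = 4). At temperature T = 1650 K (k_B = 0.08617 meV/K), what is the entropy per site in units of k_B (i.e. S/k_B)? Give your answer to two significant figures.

2.4

k_BT = 0.08617 × 1650 K = 142.2 meV.
Eᵢ/kT = 0, 0.6878, 1.280, 1.414.
Z = Σ gᵢe^(−Eᵢ/kT) = 4·e^(−0) + 1·e^(−0.6878) + 5·e^(−1.280) + 4·e^(−1.414) = 4.000 + 0.5027 + 1.390 + 0.9727 = 6.865.
⟨E⟩ = Σ EᵢPᵢ = 72.49 meV.
S/k_B = ln Z + ⟨E⟩/kT = ln(6.865) + 72.49/142.2 = 1.926 + 0.5098 = 2.4.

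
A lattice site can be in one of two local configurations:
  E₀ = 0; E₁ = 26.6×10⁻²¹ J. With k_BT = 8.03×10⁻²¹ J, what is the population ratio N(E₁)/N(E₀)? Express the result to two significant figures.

n₁/n₀ = exp[−(E₁−E₀)/kT] = exp(−(26.6 ×10⁻²¹ J)/(8.03 ×10⁻²¹ J)) = exp(-3.313) = 0.036.

0.036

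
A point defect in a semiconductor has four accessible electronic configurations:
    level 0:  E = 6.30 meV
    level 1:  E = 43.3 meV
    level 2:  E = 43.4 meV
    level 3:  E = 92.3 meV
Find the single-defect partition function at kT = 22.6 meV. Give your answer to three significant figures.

Eᵢ/kT = 0.27876, 1.9159, 1.9204, 4.0841.
Z = Σ e^(−Eᵢ/kT) = e^(−0.27876) + e^(−1.9159) + e^(−1.9204) + e^(−4.0841) = 0.75672 + 0.14721 + 0.14655 + 0.016838 = 1.0673.

Z = 1.07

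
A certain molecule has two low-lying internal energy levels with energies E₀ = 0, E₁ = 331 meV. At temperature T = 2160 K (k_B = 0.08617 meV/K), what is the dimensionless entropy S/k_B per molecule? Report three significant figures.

0.413

k_BT = 0.08617 × 2160 K = 186.13 meV.
Eᵢ/kT = 0, 1.7783.
Z = Σ e^(−Eᵢ/kT) = e^(−0) + e^(−1.7783) = 1.0000 + 0.16893 = 1.1689.
⟨E⟩ = Σ EᵢPᵢ = 47.836 meV.
S/k_B = ln Z + ⟨E⟩/kT = ln(1.1689) + 47.836/186.13 = 0.15606 + 0.25700 = 0.413.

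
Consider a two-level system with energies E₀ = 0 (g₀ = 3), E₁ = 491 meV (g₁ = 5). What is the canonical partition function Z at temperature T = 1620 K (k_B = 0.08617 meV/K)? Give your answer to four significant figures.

k_BT = 0.08617 × 1620 K = 139.595 meV.
Eᵢ/kT = 0, 3.51732.
Z = Σ gᵢe^(−Eᵢ/kT) = 3·e^(−0) + 5·e^(−3.51732) = 3.00000 + 0.148394 = 3.14839.

Z = 3.148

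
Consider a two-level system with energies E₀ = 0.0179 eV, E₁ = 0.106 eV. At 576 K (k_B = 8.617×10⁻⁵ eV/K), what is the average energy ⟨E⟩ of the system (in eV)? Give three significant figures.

k_BT = 8.617×10⁻⁵ × 576 K = 0.049634 eV.
Eᵢ/kT = 0.36064, 2.1356.
Z = Σ e^(−Eᵢ/kT) = e^(−0.36064) + e^(−2.1356) = 0.69723 + 0.11817 = 0.81540.
⟨E⟩ = Σ Eᵢ e^(−Eᵢ/kT) / Z = (0.0179·0.69723 + 0.106·0.11817) / 0.81540 = 0.0307 eV.

0.0307 eV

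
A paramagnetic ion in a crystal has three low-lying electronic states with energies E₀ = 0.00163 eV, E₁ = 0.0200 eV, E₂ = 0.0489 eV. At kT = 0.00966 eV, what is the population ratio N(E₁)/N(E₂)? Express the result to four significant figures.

19.92

n₁/n₂ = exp[−(E₁−E₂)/kT] = exp(−(-0.0289 eV)/(0.00966 eV)) = exp(2.99172) = 19.92.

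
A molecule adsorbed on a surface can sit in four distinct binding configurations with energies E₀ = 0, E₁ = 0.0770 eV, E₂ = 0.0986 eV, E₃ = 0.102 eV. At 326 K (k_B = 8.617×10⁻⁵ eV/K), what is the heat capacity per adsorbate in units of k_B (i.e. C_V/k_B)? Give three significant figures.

0.959

k_BT = 8.617×10⁻⁵ × 326 K = 0.028091 eV.
Eᵢ/kT = 0, 2.7411, 3.5100, 3.6311.
Z = Σ e^(−Eᵢ/kT) = e^(−0) + e^(−2.7411) + e^(−3.5100) + e^(−3.6311) = 1.0000 + 0.064499 + 0.029897 + 0.026487 = 1.1209.
⟨E⟩ = 0.0094709 eV, ⟨E²⟩ = 0.00084632 eV².
C_V/k_B = (⟨E²⟩ − ⟨E⟩²)/(kT)² = (0.00084632 − 0.000089698)/0.00078910 = 0.959.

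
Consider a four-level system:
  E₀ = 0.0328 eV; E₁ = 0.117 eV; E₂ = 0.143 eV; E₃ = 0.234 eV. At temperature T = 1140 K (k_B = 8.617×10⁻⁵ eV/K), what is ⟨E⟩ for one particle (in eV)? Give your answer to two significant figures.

0.085 eV

k_BT = 8.617×10⁻⁵ × 1140 K = 0.09823 eV.
Eᵢ/kT = 0.3339, 1.191, 1.456, 2.382.
Z = Σ e^(−Eᵢ/kT) = e^(−0.3339) + e^(−1.191) + e^(−1.456) + e^(−2.382) = 0.7161 + 0.3039 + 0.2332 + 0.09237 = 1.346.
⟨E⟩ = Σ Eᵢ e^(−Eᵢ/kT) / Z = (0.0328·0.7161 + 0.117·0.3039 + 0.143·0.2332 + 0.234·0.09237) / 1.346 = 0.085 eV.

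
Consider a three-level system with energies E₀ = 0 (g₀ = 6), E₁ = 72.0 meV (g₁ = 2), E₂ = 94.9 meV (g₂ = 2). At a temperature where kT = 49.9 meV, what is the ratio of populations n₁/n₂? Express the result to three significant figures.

n₁/n₂ = (g₁/g₂) exp[−(E₁−E₂)/kT] = (2/2) × exp(−(-22.9 meV)/(49.9 meV)) = (2/2) × exp(0.45892) = 1.58.

1.58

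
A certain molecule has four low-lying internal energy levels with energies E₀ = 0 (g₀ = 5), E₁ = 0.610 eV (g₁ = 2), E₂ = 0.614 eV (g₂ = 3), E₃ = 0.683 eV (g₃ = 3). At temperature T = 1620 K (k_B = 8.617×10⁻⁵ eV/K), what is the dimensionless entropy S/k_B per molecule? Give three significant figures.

k_BT = 8.617×10⁻⁵ × 1620 K = 0.13960 eV.
Eᵢ/kT = 0, 4.3696, 4.3983, 4.8926.
Z = Σ gᵢe^(−Eᵢ/kT) = 5·e^(−0) + 2·e^(−4.3696) + 3·e^(−4.3983) + 3·e^(−4.8926) = 5.0000 + 0.025313 + 0.036895 + 0.022506 = 5.0847.
⟨E⟩ = Σ EᵢPᵢ = 0.010515 eV.
S/k_B = ln Z + ⟨E⟩/kT = ln(5.0847) + 0.010515/0.13960 = 1.6262 + 0.075322 = 1.70.

1.70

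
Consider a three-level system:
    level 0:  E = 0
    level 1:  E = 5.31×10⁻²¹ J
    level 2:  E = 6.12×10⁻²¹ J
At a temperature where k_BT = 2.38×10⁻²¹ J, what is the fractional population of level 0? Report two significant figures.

Eᵢ/kT = 0, 2.231, 2.571.
Z = Σ e^(−Eᵢ/kT) = e^(−0) + e^(−2.231) + e^(−2.571) = 1.000 + 0.1074 + 0.07646 = 1.184.
P₀ = e^(−E₀/kT) / Z = 1.000/1.184 = 0.84.

0.84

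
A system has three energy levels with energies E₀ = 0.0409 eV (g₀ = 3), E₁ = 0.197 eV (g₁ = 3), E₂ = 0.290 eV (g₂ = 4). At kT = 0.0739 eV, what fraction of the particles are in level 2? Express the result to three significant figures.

0.0393

Eᵢ/kT = 0.55345, 2.6658, 3.9242.
Z = Σ gᵢe^(−Eᵢ/kT) = 3·e^(−0.55345) + 3·e^(−2.6658) + 4·e^(−3.9242) = 1.7249 + 0.20863 + 0.079032 = 2.0126.
P₂ = g₂ e^(−E₂/kT) / Z = 0.079032/2.0126 = 0.0393.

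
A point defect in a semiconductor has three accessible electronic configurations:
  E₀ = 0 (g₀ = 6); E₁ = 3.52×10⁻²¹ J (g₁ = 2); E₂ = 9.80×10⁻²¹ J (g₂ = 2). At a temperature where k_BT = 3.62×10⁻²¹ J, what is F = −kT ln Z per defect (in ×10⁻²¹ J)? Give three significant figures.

Eᵢ/kT = 0, 0.97238, 2.7072.
Z = Σ gᵢe^(−Eᵢ/kT) = 6·e^(−0) + 2·e^(−0.97238) + 2·e^(−2.7072) = 6.0000 + 0.75636 + 0.13345 = 6.8898.
F = −kT ln Z = −3.62 × ln(6.8898) = −3.62 × 1.9300 = -6.99 ×10⁻²¹ J.

-6.99 ×10⁻²¹ J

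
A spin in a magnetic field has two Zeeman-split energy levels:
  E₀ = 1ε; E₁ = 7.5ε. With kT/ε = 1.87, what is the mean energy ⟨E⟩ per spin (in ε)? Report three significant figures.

1.20 ε

Eᵢ/kT = 0.53476, 4.0107.
Z = Σ e^(−Eᵢ/kT) = e^(−0.53476) + e^(−4.0107) = 0.58581 + 0.018121 = 0.60393.
⟨E⟩ = Σ Eᵢ e^(−Eᵢ/kT) / Z = (1·0.58581 + 7.5·0.018121) / 0.60393 = 1.20 ε.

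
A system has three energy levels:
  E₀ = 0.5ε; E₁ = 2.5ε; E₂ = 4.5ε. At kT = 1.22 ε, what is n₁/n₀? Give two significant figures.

0.19

n₁/n₀ = exp[−(E₁−E₀)/kT] = exp(−(2.0ε)/(1.22ε)) = exp(-1.639) = 0.19.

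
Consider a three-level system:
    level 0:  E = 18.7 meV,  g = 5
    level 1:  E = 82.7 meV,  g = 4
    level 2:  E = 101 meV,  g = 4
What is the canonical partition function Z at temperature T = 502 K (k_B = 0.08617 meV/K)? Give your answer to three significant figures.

Z = 4.22

k_BT = 0.08617 × 502 K = 43.257 meV.
Eᵢ/kT = 0.43230, 1.9118, 2.3349.
Z = Σ gᵢe^(−Eᵢ/kT) = 5·e^(−0.43230) + 4·e^(−1.9118) + 4·e^(−2.3349) = 3.2451 + 0.59126 + 0.38728 = 4.2236.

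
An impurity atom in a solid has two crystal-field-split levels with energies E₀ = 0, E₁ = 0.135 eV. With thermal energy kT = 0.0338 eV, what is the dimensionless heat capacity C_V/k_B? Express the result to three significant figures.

Eᵢ/kT = 0, 3.9941.
Z = Σ e^(−Eᵢ/kT) = e^(−0) + e^(−3.9941) = 1.0000 + 0.018424 = 1.0184.
⟨E⟩ = 0.0024423 eV, ⟨E²⟩ = 0.00032971 eV².
C_V/k_B = (⟨E²⟩ − ⟨E⟩²)/(kT)² = (0.00032971 − 0.0000059648)/0.0011424 = 0.283.

0.283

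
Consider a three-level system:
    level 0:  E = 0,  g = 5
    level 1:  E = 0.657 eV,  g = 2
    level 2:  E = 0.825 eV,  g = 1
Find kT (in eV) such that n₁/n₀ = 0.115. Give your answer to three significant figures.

0.527 eV

n₁/n₀ = (g₁/g₀) exp[−(E₁−E₀)/kT] = 0.115.
⇒ (E₁−E₀)/kT = ln((2/5)/0.115) = ln(3.4783) = 1.2465.
kT = 0.657 eV / 1.2465 = 0.527 eV.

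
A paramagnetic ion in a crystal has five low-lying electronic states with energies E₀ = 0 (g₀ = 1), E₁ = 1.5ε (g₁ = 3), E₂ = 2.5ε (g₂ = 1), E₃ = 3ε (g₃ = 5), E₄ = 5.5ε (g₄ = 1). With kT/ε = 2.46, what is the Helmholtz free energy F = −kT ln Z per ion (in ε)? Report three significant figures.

Eᵢ/kT = 0, 0.60976, 1.0163, 1.2195, 2.2358.
Z = Σ gᵢe^(−Eᵢ/kT) = 1·e^(−0) + 3·e^(−0.60976) + 1·e^(−1.0163) + 5·e^(−1.2195) + 1·e^(−2.2358) = 1.0000 + 1.6304 + 0.36193 + 1.4769 + 0.10691 = 4.5761.
F = −kT ln Z = −2.46 × ln(4.5761) = −2.46 × 1.5208 = -3.74 ε.

-3.74 ε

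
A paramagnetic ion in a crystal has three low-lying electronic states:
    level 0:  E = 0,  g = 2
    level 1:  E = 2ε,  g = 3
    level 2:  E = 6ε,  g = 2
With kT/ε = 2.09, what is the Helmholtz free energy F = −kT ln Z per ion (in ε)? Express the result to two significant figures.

-2.5 ε

Eᵢ/kT = 0, 0.9569, 2.871.
Z = Σ gᵢe^(−Eᵢ/kT) = 2·e^(−0) + 3·e^(−0.9569) + 2·e^(−2.871) = 2.000 + 1.152 + 0.1133 = 3.265.
F = −kT ln Z = −2.09 × ln(3.265) = −2.09 × 1.183 = -2.5 ε.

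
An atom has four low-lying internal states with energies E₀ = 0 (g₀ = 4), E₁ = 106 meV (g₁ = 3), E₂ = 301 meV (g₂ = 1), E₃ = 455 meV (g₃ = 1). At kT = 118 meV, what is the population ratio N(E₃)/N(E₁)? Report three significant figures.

n₃/n₁ = (g₃/g₁) exp[−(E₃−E₁)/kT] = (1/3) × exp(−(349 meV)/(118 meV)) = (1/3) × exp(-2.9576) = 0.0173.

0.0173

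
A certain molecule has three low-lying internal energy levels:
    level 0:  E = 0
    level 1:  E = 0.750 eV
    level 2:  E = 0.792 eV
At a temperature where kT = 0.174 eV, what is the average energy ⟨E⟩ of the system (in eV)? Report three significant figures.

Eᵢ/kT = 0, 4.3103, 4.5517.
Z = Σ e^(−Eᵢ/kT) = e^(−0) + e^(−4.3103) + e^(−4.5517) = 1.0000 + 0.013430 + 0.010549 = 1.0240.
⟨E⟩ = Σ Eᵢ e^(−Eᵢ/kT) / Z = (0·1.0000 + 0.750·0.013430 + 0.792·0.010549) / 1.0240 = 0.0180 eV.

0.0180 eV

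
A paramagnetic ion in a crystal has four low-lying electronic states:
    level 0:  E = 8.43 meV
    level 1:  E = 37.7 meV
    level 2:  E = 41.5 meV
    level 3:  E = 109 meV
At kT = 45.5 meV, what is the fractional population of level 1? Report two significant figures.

Eᵢ/kT = 0.1853, 0.8286, 0.9121, 2.396.
Z = Σ e^(−Eᵢ/kT) = e^(−0.1853) + e^(−0.8286) + e^(−0.9121) + e^(−2.396) = 0.8309 + 0.4367 + 0.4017 + 0.09108 = 1.760.
P₁ = e^(−E₁/kT) / Z = 0.4367/1.760 = 0.25.

0.25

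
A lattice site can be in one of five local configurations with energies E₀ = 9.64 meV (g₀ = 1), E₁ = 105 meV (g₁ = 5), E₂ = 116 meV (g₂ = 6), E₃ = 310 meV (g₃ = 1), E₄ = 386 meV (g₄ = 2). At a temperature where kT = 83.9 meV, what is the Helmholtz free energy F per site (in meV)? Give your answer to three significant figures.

Eᵢ/kT = 0.11490, 1.2515, 1.3826, 3.6949, 4.6007.
Z = Σ gᵢe^(−Eᵢ/kT) = 1·e^(−0.11490) + 5·e^(−1.2515) + 6·e^(−1.3826) + 1·e^(−3.6949) + 2·e^(−4.6007) = 0.89146 + 1.4304 + 1.5056 + 0.024850 + 0.020090 = 3.8724.
F = −kT ln Z = −83.9 × ln(3.8724) = −83.9 × 1.3539 = -114 meV.

-114 meV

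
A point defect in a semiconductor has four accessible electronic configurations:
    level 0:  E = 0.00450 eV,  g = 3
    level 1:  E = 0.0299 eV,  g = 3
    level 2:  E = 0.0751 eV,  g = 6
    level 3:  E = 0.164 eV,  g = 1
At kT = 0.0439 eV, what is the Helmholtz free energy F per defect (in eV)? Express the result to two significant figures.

-0.073 eV

Eᵢ/kT = 0.1025, 0.6811, 1.711, 3.736.
Z = Σ gᵢe^(−Eᵢ/kT) = 3·e^(−0.1025) + 3·e^(−0.6811) + 6·e^(−1.711) + 1·e^(−3.736) = 2.708 + 1.518 + 1.084 + 0.02385 = 5.334.
F = −kT ln Z = −0.0439 × ln(5.334) = −0.0439 × 1.674 = -0.073 eV.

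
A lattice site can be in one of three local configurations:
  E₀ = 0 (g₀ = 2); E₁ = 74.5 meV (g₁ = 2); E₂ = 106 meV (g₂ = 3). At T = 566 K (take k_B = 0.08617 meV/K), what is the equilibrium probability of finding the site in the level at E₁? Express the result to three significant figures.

0.156

k_BT = 0.08617 × 566 K = 48.772 meV.
Eᵢ/kT = 0, 1.5275, 2.1734.
Z = Σ gᵢe^(−Eᵢ/kT) = 2·e^(−0) + 2·e^(−1.5275) + 3·e^(−2.1734) = 2.0000 + 0.43416 + 0.34137 = 2.7755.
P₁ = g₁ e^(−E₁/kT) / Z = 0.43416/2.7755 = 0.156.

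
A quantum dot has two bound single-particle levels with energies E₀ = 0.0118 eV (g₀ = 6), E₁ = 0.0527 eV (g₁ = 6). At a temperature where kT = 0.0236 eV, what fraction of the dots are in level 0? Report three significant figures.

0.850

Eᵢ/kT = 0.50000, 2.2331.
Z = Σ gᵢe^(−Eᵢ/kT) = 6·e^(−0.50000) + 6·e^(−2.2331) = 3.6392 + 0.64317 = 4.2824.
P₀ = g₀ e^(−E₀/kT) / Z = 3.6392/4.2824 = 0.850.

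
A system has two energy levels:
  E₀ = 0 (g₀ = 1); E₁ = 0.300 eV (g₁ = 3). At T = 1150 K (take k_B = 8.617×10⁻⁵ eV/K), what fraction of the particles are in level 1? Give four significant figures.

k_BT = 8.617×10⁻⁵ × 1150 K = 0.0990955 eV.
Eᵢ/kT = 0, 3.02738.
Z = Σ gᵢe^(−Eᵢ/kT) = 1·e^(−0) + 3·e^(−3.02738) = 1.00000 + 0.145327 = 1.14533.
P₁ = g₁ e^(−E₁/kT) / Z = 0.145327/1.14533 = 0.1269.

0.1269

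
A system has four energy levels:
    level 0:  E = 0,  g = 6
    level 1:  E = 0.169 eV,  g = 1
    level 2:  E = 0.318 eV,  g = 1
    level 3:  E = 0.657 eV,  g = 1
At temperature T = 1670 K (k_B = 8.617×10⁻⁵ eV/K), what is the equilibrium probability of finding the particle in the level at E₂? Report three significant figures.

0.0171

k_BT = 8.617×10⁻⁵ × 1670 K = 0.14390 eV.
Eᵢ/kT = 0, 1.1744, 2.2099, 4.5657.
Z = Σ gᵢe^(−Eᵢ/kT) = 6·e^(−0) + 1·e^(−1.1744) + 1·e^(−2.2099) + 1·e^(−4.5657) = 6.0000 + 0.30900 + 0.10971 + 0.010403 = 6.4291.
P₂ = g₂ e^(−E₂/kT) / Z = 0.10971/6.4291 = 0.0171.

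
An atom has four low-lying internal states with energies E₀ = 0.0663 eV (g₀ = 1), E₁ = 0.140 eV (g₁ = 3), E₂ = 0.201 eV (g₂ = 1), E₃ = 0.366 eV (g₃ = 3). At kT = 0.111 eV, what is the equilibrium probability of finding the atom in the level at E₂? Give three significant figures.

0.0976

Eᵢ/kT = 0.59730, 1.2613, 1.8108, 3.2973.
Z = Σ gᵢe^(−Eᵢ/kT) = 1·e^(−0.59730) + 3·e^(−1.2613) + 1·e^(−1.8108) + 3·e^(−3.2973) = 0.55030 + 0.84986 + 0.16352 + 0.11095 = 1.6746.
P₂ = g₂ e^(−E₂/kT) / Z = 0.16352/1.6746 = 0.0976.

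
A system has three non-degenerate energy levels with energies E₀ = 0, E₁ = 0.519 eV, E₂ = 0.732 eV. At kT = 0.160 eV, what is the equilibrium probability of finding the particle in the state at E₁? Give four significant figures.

0.03718

Eᵢ/kT = 0, 3.24375, 4.57500.
Z = Σ e^(−Eᵢ/kT) = e^(−0) + e^(−3.24375) + e^(−4.57500) = 1.00000 + 0.0390173 + 0.0103063 = 1.04932.
P₁ = e^(−E₁/kT) / Z = 0.0390173/1.04932 = 0.03718.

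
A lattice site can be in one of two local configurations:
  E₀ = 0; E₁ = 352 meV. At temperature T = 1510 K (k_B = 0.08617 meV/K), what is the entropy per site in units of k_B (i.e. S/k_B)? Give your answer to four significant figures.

k_BT = 0.08617 × 1510 K = 130.117 meV.
Eᵢ/kT = 0, 2.70526.
Z = Σ e^(−Eᵢ/kT) = e^(−0) + e^(−2.70526) = 1.00000 + 0.0668529 = 1.06685.
⟨E⟩ = Σ EᵢPᵢ = 22.0577 meV.
S/k_B = ln Z + ⟨E⟩/kT = ln(1.06685) + 22.0577/130.117 = 0.0647104 + 0.169522 = 0.2342.

0.2342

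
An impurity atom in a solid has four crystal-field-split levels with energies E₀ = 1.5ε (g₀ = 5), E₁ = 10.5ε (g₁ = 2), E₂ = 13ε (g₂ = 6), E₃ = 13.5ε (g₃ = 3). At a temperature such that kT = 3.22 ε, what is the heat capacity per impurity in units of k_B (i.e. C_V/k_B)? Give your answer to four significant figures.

0.7151

Eᵢ/kT = 0.465839, 3.26087, 4.03727, 4.19255.
Z = Σ gᵢe^(−Eᵢ/kT) = 5·e^(−0.465839) + 2·e^(−3.26087) + 6·e^(−4.03727) + 3·e^(−4.19255) = 3.13804 + 0.0767100 + 0.105873 + 0.0453231 = 3.36595.
⟨E⟩ = 2.22841 ε, ⟨E²⟩ = 12.3800 ε².
C_V/k_B = (⟨E²⟩ − ⟨E⟩²)/(kT)² = (12.3800 − 4.96581)/10.3684 = 0.7151.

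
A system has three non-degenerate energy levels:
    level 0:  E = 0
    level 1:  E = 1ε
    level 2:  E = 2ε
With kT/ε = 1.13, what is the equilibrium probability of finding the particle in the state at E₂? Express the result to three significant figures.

Eᵢ/kT = 0, 0.88496, 1.7699.
Z = Σ e^(−Eᵢ/kT) = e^(−0) + e^(−0.88496) + e^(−1.7699) = 1.0000 + 0.41273 + 0.17035 = 1.5831.
P₂ = e^(−E₂/kT) / Z = 0.17035/1.5831 = 0.108.

0.108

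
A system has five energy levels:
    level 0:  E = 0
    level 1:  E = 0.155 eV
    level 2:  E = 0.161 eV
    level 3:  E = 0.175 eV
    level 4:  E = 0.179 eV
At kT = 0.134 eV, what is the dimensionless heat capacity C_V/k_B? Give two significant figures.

Eᵢ/kT = 0, 1.157, 1.201, 1.306, 1.336.
Z = Σ e^(−Eᵢ/kT) = e^(−0) + e^(−1.157) + e^(−1.201) + e^(−1.306) + e^(−1.336) = 1.000 + 0.3144 + 0.3009 + 0.2709 + 0.2629 = 2.149.
⟨E⟩ = 0.08918 eV, ⟨E²⟩ = 0.01492 eV².
C_V/k_B = (⟨E²⟩ − ⟨E⟩²)/(kT)² = (0.01492 − 0.007953)/0.01796 = 0.39.

0.39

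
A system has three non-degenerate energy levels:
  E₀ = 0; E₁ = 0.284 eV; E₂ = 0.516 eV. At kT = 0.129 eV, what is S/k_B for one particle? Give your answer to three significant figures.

0.402

Eᵢ/kT = 0, 2.2016, 4.0000.
Z = Σ e^(−Eᵢ/kT) = e^(−0) + e^(−2.2016) + e^(−4.0000) = 1.0000 + 0.11063 + 0.018316 = 1.1289.
⟨E⟩ = Σ EᵢPᵢ = 0.036203 eV.
S/k_B = ln Z + ⟨E⟩/kT = ln(1.1289) + 0.036203/0.129 = 0.12124 + 0.28064 = 0.402.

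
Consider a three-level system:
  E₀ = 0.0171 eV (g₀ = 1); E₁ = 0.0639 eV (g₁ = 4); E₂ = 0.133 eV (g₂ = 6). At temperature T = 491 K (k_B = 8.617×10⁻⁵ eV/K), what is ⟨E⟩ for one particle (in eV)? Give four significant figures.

k_BT = 8.617×10⁻⁵ × 491 K = 0.0423095 eV.
Eᵢ/kT = 0.404165, 1.51030, 3.14350.
Z = Σ gᵢe^(−Eᵢ/kT) = 1·e^(−0.404165) + 4·e^(−1.51030) + 6·e^(−3.14350) = 0.667534 + 0.883375 + 0.258789 = 1.80970.
⟨E⟩ = Σ Eᵢ gᵢe^(−Eᵢ/kT) / Z = (0.0171·0.667534 + 0.0639·0.883375 + 0.133·0.258789) / 1.80970 = 0.05652 eV.

0.05652 eV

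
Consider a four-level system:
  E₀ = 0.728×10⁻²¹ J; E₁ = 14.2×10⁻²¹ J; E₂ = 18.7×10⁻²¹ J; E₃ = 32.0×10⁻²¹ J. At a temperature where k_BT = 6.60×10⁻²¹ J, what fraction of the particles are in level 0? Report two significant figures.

0.83

Eᵢ/kT = 0.1103, 2.152, 2.833, 4.848.
Z = Σ e^(−Eᵢ/kT) = e^(−0.1103) + e^(−2.152) + e^(−2.833) + e^(−4.848) = 0.8956 + 0.1163 + 0.05884 + 0.007844 = 1.079.
P₀ = e^(−E₀/kT) / Z = 0.8956/1.079 = 0.83.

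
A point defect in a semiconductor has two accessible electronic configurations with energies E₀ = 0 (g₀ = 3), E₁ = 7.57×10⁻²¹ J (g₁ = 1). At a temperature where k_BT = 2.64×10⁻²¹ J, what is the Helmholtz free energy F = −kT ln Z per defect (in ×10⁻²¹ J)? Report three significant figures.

Eᵢ/kT = 0, 2.8674.
Z = Σ gᵢe^(−Eᵢ/kT) = 3·e^(−0) + 1·e^(−2.8674) = 3.0000 + 0.056847 = 3.0568.
F = −kT ln Z = −2.64 × ln(3.0568) = −2.64 × 1.1174 = -2.95 ×10⁻²¹ J.

-2.95 ×10⁻²¹ J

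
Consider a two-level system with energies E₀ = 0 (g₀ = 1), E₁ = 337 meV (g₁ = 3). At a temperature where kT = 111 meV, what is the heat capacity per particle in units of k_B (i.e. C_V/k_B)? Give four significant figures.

1.015

Eᵢ/kT = 0, 3.03604.
Z = Σ gᵢe^(−Eᵢ/kT) = 1·e^(−0) + 3·e^(−3.03604) = 1.00000 + 0.144074 = 1.14407.
⟨E⟩ = 42.4388 meV, ⟨E²⟩ = 14301.9 meV².
C_V/k_B = (⟨E²⟩ − ⟨E⟩²)/(kT)² = (14301.9 − 1801.05)/12321.0 = 1.015.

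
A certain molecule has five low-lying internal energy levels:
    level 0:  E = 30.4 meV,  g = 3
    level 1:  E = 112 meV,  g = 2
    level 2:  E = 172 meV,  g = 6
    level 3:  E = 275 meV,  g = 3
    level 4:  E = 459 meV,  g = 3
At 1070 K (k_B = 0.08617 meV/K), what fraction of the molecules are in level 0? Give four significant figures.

0.5600

k_BT = 0.08617 × 1070 K = 92.2019 meV.
Eᵢ/kT = 0.329711, 1.21473, 1.86547, 2.98258, 4.97821.
Z = Σ gᵢe^(−Eᵢ/kT) = 3·e^(−0.329711) + 2·e^(−1.21473) + 6·e^(−1.86547) + 3·e^(−2.98258) + 3·e^(−4.97821) = 2.15739 + 0.593580 + 0.928941 + 0.151986 + 0.0206591 = 3.85256.
P₀ = g₀ e^(−E₀/kT) / Z = 2.15739/3.85256 = 0.5600.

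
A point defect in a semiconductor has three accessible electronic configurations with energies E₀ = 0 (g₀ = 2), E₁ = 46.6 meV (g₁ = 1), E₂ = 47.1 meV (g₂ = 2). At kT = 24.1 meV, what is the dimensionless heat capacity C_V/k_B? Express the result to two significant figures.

0.55

Eᵢ/kT = 0, 1.934, 1.954.
Z = Σ gᵢe^(−Eᵢ/kT) = 2·e^(−0) + 1·e^(−1.934) + 2·e^(−1.954) = 2.000 + 0.1446 + 0.2834 = 2.428.
⟨E⟩ = 8.273 meV, ⟨E²⟩ = 388.3 meV².
C_V/k_B = (⟨E²⟩ − ⟨E⟩²)/(kT)² = (388.3 − 68.44)/580.8 = 0.55.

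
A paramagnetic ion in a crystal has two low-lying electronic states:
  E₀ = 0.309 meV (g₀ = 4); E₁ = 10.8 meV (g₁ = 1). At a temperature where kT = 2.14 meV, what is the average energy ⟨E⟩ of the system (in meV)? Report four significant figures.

0.3284 meV

Eᵢ/kT = 0.144393, 5.04673.
Z = Σ gᵢe^(−Eᵢ/kT) = 4·e^(−0.144393) + 1·e^(−5.04673) = 3.46219 + 0.00643033 = 3.46862.
⟨E⟩ = Σ Eᵢ gᵢe^(−Eᵢ/kT) / Z = (0.309·3.46219 + 10.8·0.00643033) / 3.46862 = 0.3284 meV.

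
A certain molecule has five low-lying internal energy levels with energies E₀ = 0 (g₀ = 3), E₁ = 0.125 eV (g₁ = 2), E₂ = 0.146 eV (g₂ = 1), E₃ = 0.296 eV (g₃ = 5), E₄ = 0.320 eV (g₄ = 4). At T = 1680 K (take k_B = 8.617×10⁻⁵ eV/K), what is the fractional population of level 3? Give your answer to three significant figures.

0.122

k_BT = 8.617×10⁻⁵ × 1680 K = 0.14477 eV.
Eᵢ/kT = 0, 0.86344, 1.0085, 2.0446, 2.2104.
Z = Σ gᵢe^(−Eᵢ/kT) = 3·e^(−0) + 2·e^(−0.86344) + 1·e^(−1.0085) + 5·e^(−2.0446) + 4·e^(−2.2104) = 3.0000 + 0.84342 + 0.36477 + 0.64716 + 0.43863 = 5.2940.
P₃ = g₃ e^(−E₃/kT) / Z = 0.64716/5.2940 = 0.122.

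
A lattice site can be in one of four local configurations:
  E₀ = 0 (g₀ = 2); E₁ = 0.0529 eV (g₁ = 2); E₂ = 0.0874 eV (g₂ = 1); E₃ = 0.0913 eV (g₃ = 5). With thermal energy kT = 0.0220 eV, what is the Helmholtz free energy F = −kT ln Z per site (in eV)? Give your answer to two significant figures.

Eᵢ/kT = 0, 2.405, 3.973, 4.150.
Z = Σ gᵢe^(−Eᵢ/kT) = 2·e^(−0) + 2·e^(−2.405) + 1·e^(−3.973) + 5·e^(−4.150) = 2.000 + 0.1805 + 0.01882 + 0.07882 = 2.278.
F = −kT ln Z = −0.0220 × ln(2.278) = −0.0220 × 0.8233 = -0.018 eV.

-0.018 eV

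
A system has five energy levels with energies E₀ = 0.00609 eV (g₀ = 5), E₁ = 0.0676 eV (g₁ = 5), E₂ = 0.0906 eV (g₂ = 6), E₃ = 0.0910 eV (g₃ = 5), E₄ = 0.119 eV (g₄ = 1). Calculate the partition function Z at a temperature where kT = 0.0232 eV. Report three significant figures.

Eᵢ/kT = 0.26250, 2.9138, 3.9052, 3.9224, 5.1293.
Z = Σ gᵢe^(−Eᵢ/kT) = 5·e^(−0.26250) + 5·e^(−2.9138) + 6·e^(−3.9052) + 5·e^(−3.9224) + 1·e^(−5.1293) = 3.8456 + 0.27135 + 0.12082 + 0.098968 + 0.0059207 = 4.3427.

Z = 4.34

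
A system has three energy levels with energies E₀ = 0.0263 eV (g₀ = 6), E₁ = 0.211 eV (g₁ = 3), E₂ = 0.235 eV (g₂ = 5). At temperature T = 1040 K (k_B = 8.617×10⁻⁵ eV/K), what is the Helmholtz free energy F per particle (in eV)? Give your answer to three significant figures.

-0.146 eV

k_BT = 8.617×10⁻⁵ × 1040 K = 0.089617 eV.
Eᵢ/kT = 0.29347, 2.3545, 2.6223.
Z = Σ gᵢe^(−Eᵢ/kT) = 6·e^(−0.29347) + 3·e^(−2.3545) + 5·e^(−2.6223) = 4.4740 + 0.28482 + 0.36318 = 5.1220.
F = −kT ln Z = −0.089617 × ln(5.1220) = −0.089617 × 1.6335 = -0.146 eV.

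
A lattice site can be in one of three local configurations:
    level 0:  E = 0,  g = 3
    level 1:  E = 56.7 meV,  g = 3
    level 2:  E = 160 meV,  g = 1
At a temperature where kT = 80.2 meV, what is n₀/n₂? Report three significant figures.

22.1

n₀/n₂ = (g₀/g₂) exp[−(E₀−E₂)/kT] = (3/1) × exp(−(-160 meV)/(80.2 meV)) = (3/1) × exp(1.9950) = 22.1.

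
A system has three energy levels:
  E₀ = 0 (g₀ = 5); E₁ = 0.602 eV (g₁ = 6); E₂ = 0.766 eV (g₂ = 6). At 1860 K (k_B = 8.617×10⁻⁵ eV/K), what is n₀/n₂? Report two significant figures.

k_BT = 8.617×10⁻⁵ × 1860 K = 0.1603 eV.
n₀/n₂ = (g₀/g₂) exp[−(E₀−E₂)/kT] = (5/6) × exp(−(-0.766 eV)/(0.1603 eV)) = (5/6) × exp(4.779) = 99.

99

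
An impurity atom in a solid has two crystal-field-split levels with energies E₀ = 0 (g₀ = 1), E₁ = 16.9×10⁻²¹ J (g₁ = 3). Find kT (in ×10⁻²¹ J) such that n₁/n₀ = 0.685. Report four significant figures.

11.44 ×10⁻²¹ J

n₁/n₀ = (g₁/g₀) exp[−(E₁−E₀)/kT] = 0.685.
⇒ (E₁−E₀)/kT = ln((3/1)/0.685) = ln(4.37956) = 1.47695.
kT = 16.9 ×10⁻²¹ J / 1.47695 = 11.44 ×10⁻²¹ J.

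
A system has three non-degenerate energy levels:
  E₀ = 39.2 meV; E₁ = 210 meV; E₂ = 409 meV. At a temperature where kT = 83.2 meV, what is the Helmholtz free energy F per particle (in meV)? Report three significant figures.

Eᵢ/kT = 0.47115, 2.5240, 4.9159.
Z = Σ e^(−Eᵢ/kT) = e^(−0.47115) + e^(−2.5240) + e^(−4.9159) = 0.62428 + 0.080138 + 0.0073291 = 0.71175.
F = −kT ln Z = −83.2 × ln(0.71175) = −83.2 × -0.34003 = 28.3 meV.

28.3 meV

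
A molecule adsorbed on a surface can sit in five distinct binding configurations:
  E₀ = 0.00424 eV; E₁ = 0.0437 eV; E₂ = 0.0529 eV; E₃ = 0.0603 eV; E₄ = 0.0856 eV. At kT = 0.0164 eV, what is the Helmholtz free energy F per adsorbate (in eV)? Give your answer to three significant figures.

0.00151 eV

Eᵢ/kT = 0.25854, 2.6646, 3.2256, 3.6768, 5.2195.
Z = Σ e^(−Eᵢ/kT) = e^(−0.25854) + e^(−2.6646) + e^(−3.2256) + e^(−3.6768) + e^(−5.2195) = 0.77218 + 0.069627 + 0.039732 + 0.025304 + 0.0054100 = 0.91225.
F = −kT ln Z = −0.0164 × ln(0.91225) = −0.0164 × -0.091841 = 0.00151 eV.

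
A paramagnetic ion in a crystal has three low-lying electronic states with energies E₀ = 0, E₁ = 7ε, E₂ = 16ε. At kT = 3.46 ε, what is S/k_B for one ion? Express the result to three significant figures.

0.407

Eᵢ/kT = 0, 2.0231, 4.6243.
Z = Σ e^(−Eᵢ/kT) = e^(−0) + e^(−2.0231) + e^(−4.6243) = 1.0000 + 0.13224 + 0.0098105 = 1.1421.
⟨E⟩ = Σ EᵢPᵢ = 0.94795 ε.
S/k_B = ln Z + ⟨E⟩/kT = ln(1.1421) + 0.94795/3.46 = 0.13287 + 0.27397 = 0.407.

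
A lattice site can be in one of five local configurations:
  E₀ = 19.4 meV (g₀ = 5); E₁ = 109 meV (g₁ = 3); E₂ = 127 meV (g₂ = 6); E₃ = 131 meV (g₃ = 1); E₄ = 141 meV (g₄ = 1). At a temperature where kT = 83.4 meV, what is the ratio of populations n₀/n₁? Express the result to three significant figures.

n₀/n₁ = (g₀/g₁) exp[−(E₀−E₁)/kT] = (5/3) × exp(−(-89.6 meV)/(83.4 meV)) = (5/3) × exp(1.0743) = 4.88.

4.88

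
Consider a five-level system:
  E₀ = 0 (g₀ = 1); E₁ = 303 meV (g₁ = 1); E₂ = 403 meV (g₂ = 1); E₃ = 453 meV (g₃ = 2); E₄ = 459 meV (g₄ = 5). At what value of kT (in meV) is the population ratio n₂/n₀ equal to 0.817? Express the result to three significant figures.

1990 meV

n₂/n₀ = (g₂/g₀) exp[−(E₂−E₀)/kT] = 0.817.
⇒ (E₂−E₀)/kT = ln((1/1)/0.817) = ln(1.2240) = 0.20212.
kT = 403 meV / 0.20212 = 1990 meV.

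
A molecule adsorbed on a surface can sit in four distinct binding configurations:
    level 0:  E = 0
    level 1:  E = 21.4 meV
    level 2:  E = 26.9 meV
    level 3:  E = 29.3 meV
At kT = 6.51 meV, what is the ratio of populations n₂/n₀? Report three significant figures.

0.0160

n₂/n₀ = exp[−(E₂−E₀)/kT] = exp(−(26.9 meV)/(6.51 meV)) = exp(-4.1321) = 0.0160.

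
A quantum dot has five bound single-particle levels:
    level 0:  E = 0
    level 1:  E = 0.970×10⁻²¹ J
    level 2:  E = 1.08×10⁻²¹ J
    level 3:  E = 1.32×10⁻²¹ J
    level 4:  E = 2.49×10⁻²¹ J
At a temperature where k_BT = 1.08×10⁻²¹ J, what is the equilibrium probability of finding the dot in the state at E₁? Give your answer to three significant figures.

Eᵢ/kT = 0, 0.89815, 1.0000, 1.2222, 2.3056.
Z = Σ e^(−Eᵢ/kT) = e^(−0) + e^(−0.89815) + e^(−1.0000) + e^(−1.2222) + e^(−2.3056) = 1.0000 + 0.40732 + 0.36788 + 0.29458 + 0.099699 = 2.1695.
P₁ = e^(−E₁/kT) / Z = 0.40732/2.1695 = 0.188.

0.188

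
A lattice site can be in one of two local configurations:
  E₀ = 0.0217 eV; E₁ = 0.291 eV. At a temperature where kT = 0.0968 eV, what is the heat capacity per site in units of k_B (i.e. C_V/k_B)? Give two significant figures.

0.42

Eᵢ/kT = 0.2242, 3.006.
Z = Σ e^(−Eᵢ/kT) = e^(−0.2242) + e^(−3.006) = 0.7992 + 0.04949 = 0.8487.
⟨E⟩ = 0.03740 eV, ⟨E²⟩ = 0.005381 eV².
C_V/k_B = (⟨E²⟩ − ⟨E⟩²)/(kT)² = (0.005381 − 0.001399)/0.009370 = 0.42.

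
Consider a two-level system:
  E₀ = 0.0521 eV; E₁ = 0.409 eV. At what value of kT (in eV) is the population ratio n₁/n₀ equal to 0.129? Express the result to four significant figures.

n₁/n₀ = exp[−(E₁−E₀)/kT] = 0.129.
⇒ (E₁−E₀)/kT = ln(1/0.129) = ln(7.75194) = 2.04794.
kT = 0.3569 eV / 2.04794 = 0.1743 eV.

0.1743 eV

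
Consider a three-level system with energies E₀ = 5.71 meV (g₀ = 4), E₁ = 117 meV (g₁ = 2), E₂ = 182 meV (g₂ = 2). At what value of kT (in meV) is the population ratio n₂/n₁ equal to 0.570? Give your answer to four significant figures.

n₂/n₁ = (g₂/g₁) exp[−(E₂−E₁)/kT] = 0.570.
⇒ (E₂−E₁)/kT = ln((2/2)/0.570) = ln(1.75439) = 0.562121.
kT = 65 meV / 0.562121 = 115.6 meV.

115.6 meV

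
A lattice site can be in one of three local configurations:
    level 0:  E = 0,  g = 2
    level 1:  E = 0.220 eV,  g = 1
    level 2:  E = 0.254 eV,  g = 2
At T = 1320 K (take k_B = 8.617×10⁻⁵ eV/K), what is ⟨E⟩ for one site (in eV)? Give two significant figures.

0.037 eV

k_BT = 8.617×10⁻⁵ × 1320 K = 0.1137 eV.
Eᵢ/kT = 0, 1.935, 2.234.
Z = Σ gᵢe^(−Eᵢ/kT) = 2·e^(−0) + 1·e^(−1.935) + 2·e^(−2.234) = 2.000 + 0.1444 + 0.2142 = 2.359.
⟨E⟩ = Σ Eᵢ gᵢe^(−Eᵢ/kT) / Z = (0·2.000 + 0.220·0.1444 + 0.254·0.2142) / 2.359 = 0.037 eV.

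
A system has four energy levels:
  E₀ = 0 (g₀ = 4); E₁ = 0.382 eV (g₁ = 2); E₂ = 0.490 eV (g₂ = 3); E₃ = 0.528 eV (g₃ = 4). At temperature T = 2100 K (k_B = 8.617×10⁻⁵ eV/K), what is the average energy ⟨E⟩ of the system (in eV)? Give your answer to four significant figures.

0.06541 eV

k_BT = 8.617×10⁻⁵ × 2100 K = 0.180957 eV.
Eᵢ/kT = 0, 2.11100, 2.70783, 2.91782.
Z = Σ gᵢe^(−Eᵢ/kT) = 4·e^(−0) + 2·e^(−2.11100) + 3·e^(−2.70783) + 4·e^(−2.91782) = 4.00000 + 0.242234 + 0.200044 + 0.216206 = 4.65848.
⟨E⟩ = Σ Eᵢ gᵢe^(−Eᵢ/kT) / Z = (0·4.00000 + 0.382·0.242234 + 0.490·0.200044 + 0.528·0.216206) / 4.65848 = 0.06541 eV.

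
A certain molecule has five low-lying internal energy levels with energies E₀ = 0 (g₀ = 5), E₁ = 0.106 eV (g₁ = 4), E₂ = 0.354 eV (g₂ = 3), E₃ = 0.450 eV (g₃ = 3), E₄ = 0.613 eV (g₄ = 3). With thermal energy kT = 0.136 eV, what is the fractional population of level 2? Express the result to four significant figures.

Eᵢ/kT = 0, 0.779412, 2.60294, 3.30882, 4.50735.
Z = Σ gᵢe^(−Eᵢ/kT) = 5·e^(−0) + 4·e^(−0.779412) + 3·e^(−2.60294) + 3·e^(−3.30882) + 3·e^(−4.50735) = 5.00000 + 1.83470 + 0.222167 + 0.109678 + 0.0330829 = 7.19963.
P₂ = g₂ e^(−E₂/kT) / Z = 0.222167/7.19963 = 0.03086.

0.03086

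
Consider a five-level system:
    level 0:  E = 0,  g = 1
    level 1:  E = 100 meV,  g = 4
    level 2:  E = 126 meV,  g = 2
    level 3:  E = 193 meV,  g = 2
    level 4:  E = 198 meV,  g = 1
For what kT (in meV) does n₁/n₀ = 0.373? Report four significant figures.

n₁/n₀ = (g₁/g₀) exp[−(E₁−E₀)/kT] = 0.373.
⇒ (E₁−E₀)/kT = ln((4/1)/0.373) = ln(10.7239) = 2.37247.
kT = 100 meV / 2.37247 = 42.15 meV.

42.15 meV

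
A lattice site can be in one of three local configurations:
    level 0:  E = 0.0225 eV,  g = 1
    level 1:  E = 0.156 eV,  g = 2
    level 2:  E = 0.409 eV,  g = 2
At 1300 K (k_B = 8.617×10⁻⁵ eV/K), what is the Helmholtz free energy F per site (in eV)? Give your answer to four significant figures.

-0.03500 eV

k_BT = 8.617×10⁻⁵ × 1300 K = 0.112021 eV.
Eᵢ/kT = 0.200855, 1.39260, 3.65110.
Z = Σ gᵢe^(−Eᵢ/kT) = 1·e^(−0.200855) + 2·e^(−1.39260) + 2·e^(−3.65110) = 0.818031 + 0.496857 + 0.0519251 = 1.36681.
F = −kT ln Z = −0.112021 × ln(1.36681) = −0.112021 × 0.312480 = -0.03500 eV.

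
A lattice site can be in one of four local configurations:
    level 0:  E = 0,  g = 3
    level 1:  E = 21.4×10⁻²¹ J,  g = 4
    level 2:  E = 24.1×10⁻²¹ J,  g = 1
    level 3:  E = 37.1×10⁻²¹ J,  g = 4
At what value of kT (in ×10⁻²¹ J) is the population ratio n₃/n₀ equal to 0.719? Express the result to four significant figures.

n₃/n₀ = (g₃/g₀) exp[−(E₃−E₀)/kT] = 0.719.
⇒ (E₃−E₀)/kT = ln((4/3)/0.719) = ln(1.85443) = 0.617577.
kT = 37.1 ×10⁻²¹ J / 0.617577 = 60.07 ×10⁻²¹ J.

60.07 ×10⁻²¹ J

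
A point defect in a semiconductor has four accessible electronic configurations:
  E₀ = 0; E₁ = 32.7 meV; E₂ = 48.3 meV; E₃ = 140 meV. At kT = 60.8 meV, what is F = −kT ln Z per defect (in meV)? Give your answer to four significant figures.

-46.14 meV

Eᵢ/kT = 0, 0.537829, 0.794408, 2.30263.
Z = Σ e^(−Eᵢ/kT) = e^(−0) + e^(−0.537829) + e^(−0.794408) + e^(−2.30263) = 1.00000 + 0.584015 + 0.451849 + 0.0999955 = 2.13586.
F = −kT ln Z = −60.8 × ln(2.13586) = −60.8 × 0.758869 = -46.14 meV.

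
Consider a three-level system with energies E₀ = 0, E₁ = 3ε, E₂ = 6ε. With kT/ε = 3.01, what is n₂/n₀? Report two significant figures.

0.14

n₂/n₀ = exp[−(E₂−E₀)/kT] = exp(−(6ε)/(3.01ε)) = exp(-1.993) = 0.14.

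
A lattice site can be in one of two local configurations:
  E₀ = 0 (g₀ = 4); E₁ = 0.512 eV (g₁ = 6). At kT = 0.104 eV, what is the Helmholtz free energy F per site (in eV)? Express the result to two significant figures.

Eᵢ/kT = 0, 4.923.
Z = Σ gᵢe^(−Eᵢ/kT) = 4·e^(−0) + 6·e^(−4.923) = 4.000 + 0.04366 = 4.044.
F = −kT ln Z = −0.104 × ln(4.044) = −0.104 × 1.397 = -0.15 eV.

-0.15 eV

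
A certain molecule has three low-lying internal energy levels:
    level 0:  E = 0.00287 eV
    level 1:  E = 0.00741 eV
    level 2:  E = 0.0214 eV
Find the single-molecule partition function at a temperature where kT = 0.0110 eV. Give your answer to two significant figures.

Eᵢ/kT = 0.2609, 0.6736, 1.945.
Z = Σ e^(−Eᵢ/kT) = e^(−0.2609) + e^(−0.6736) + e^(−1.945) = 0.7704 + 0.5099 + 0.1430 = 1.423.

Z = 1.4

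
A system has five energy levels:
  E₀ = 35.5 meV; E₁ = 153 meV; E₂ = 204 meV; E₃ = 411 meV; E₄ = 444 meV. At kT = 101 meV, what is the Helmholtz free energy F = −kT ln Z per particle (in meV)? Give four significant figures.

Eᵢ/kT = 0.351485, 1.51485, 2.01980, 4.06931, 4.39604.
Z = Σ e^(−Eᵢ/kT) = e^(−0.351485) + e^(−1.51485) + e^(−2.01980) + e^(−4.06931) + e^(−4.39604) = 0.703642 + 0.219841 + 0.132682 + 0.0170892 + 0.0123261 = 1.08558.
F = −kT ln Z = −101 × ln(1.08558) = −101 × 0.0821144 = -8.294 meV.

-8.294 meV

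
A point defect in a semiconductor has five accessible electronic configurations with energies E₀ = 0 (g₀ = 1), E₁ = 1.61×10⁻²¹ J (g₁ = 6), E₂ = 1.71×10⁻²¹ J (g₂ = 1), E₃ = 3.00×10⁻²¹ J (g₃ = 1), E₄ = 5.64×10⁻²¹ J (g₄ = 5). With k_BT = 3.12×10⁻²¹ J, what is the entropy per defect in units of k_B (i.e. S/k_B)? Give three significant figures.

Eᵢ/kT = 0, 0.51603, 0.54808, 0.96154, 1.8077.
Z = Σ gᵢe^(−Eᵢ/kT) = 1·e^(−0) + 6·e^(−0.51603) + 1·e^(−0.54808) + 1·e^(−0.96154) + 5·e^(−1.8077) = 1.0000 + 3.5813 + 0.57806 + 0.38230 + 0.82015 = 6.3618.
⟨E⟩ = Σ EᵢPᵢ = 1.9691 ×10⁻²¹ J.
S/k_B = ln Z + ⟨E⟩/kT = ln(6.3618) + 1.9691/3.12 = 1.8503 + 0.63112 = 2.48.

2.48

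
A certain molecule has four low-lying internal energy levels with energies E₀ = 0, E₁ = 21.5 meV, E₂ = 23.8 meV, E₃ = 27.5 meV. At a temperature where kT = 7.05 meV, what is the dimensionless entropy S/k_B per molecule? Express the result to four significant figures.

Eᵢ/kT = 0, 3.04965, 3.37589, 3.90071.
Z = Σ e^(−Eᵢ/kT) = e^(−0) + e^(−3.04965) + e^(−3.37589) + e^(−3.90071) = 1.00000 + 0.0473755 + 0.0341877 + 0.0202275 = 1.10179.
⟨E⟩ = Σ EᵢPᵢ = 2.16783 meV.
S/k_B = ln Z + ⟨E⟩/kT = ln(1.10179) + 2.16783/7.05 = 0.0969361 + 0.307494 = 0.4044.

0.4044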